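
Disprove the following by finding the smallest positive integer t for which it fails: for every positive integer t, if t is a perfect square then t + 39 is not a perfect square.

The first 4 eligible values, up to t = 16, all satisfy the conclusion.
t = 25: 25 = 5² and 25 + 39 = 64 = 8².
Hence t = 25 is a counterexample.

t = 25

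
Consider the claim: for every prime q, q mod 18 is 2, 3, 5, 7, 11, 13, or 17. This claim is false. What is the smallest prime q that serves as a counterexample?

A counterexample is any prime q such that the claim fails; we check each in order.
For q = 2, 3, 5, 7, 11, 13, 17 the conclusion holds.
q = 19: 19 mod 18 = 1 — not in {2, 3, 5, 7, 11, 13, 17}.

q = 19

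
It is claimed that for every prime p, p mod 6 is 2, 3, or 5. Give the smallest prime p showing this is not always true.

p = 7

A counterexample is any prime p such that the claim fails; we check each in order.
For p = 2, 3, 5 the conclusion holds.
p = 7: 7 mod 6 = 1 — not in {2, 3, 5}.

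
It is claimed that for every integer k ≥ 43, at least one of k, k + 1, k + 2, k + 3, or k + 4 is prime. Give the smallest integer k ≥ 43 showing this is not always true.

Check each integer k ≥ 43 in order until k, k + 1, k + 2, k + 3, k + 4 are all composite.
The first 5 eligible values, up to k = 47, all satisfy the conclusion.
k = 48: 48 = 2 × 24; 49 = 7 × 7; 50 = 2 × 25; 51 = 3 × 17; 52 = 2 × 26 — all composite.
Thus k = 48 disproves the claim, and no smaller k works.

k = 48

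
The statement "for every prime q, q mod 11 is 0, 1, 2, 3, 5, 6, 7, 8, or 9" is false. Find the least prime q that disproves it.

A counterexample is any prime q such that the claim fails; we check each in order.
For q = 2, 3, 5, 7, …, 23, 29, 31 the conclusion holds.
q = 37: 37 mod 11 = 4 — not in {0, 1, 2, 3, 5, 6, 7, 8, 9}.

q = 37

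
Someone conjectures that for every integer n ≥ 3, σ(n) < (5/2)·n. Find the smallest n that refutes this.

n = 24

The first 21 eligible values, up to n = 23, all satisfy the conclusion.
n = 24: σ(24) = 60; 60 ≥ 60.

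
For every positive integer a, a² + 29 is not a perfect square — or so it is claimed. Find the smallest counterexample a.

a = 14

We need the least positive integer a for which a² + 29 is a perfect square.
For a = 1, 2, 3, 4, …, 11, 12, 13 the conclusion holds.
a = 14: 14² + 29 = 225 = 15², a perfect square.
Hence a = 14 is a counterexample.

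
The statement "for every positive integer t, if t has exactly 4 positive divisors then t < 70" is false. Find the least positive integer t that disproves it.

For t = 6, 8, 10, 14, …, 62, 65, 69 the conclusion holds.
t = 74: τ(74) = 4; 74 ≥ 70.
Hence t = 74 is a counterexample.

t = 74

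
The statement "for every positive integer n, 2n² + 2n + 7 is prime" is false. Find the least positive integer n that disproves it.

Check each positive integer n in order until 2n² + 2n + 7 is not prime.
The first 5 eligible values, up to n = 5, all satisfy the conclusion.
n = 6: 2n² + 2n + 7 = 91 = 7 × 13, composite.

n = 6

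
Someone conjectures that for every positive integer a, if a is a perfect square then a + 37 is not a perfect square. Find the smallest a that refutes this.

For a = 1, 4, 9, 16, …, 225, 256, 289 the conclusion holds.
a = 324: 324 = 18² and 324 + 37 = 361 = 19².
So a = 324 is the smallest counterexample.

a = 324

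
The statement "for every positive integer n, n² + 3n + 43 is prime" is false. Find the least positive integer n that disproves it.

n = 39

The first 38 eligible values, up to n = 38, all satisfy the conclusion.
n = 39: n² + 3n + 43 = 1681 = 41 × 41, composite.
Hence n = 39 is a counterexample.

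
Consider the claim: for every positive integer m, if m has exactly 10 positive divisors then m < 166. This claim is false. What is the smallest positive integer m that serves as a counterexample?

Check each positive integer m in order until m has exactly 10 positive divisors but the claim fails.
For m = 48, 80, 112, 162 the conclusion holds.
m = 176: τ(176) = 10; 176 ≥ 166.
So m = 176 is the smallest counterexample.

m = 176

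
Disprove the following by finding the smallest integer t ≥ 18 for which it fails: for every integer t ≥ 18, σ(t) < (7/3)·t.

t = 24

A counterexample is any integer t ≥ 18 such that the claim fails; we check each in order.
The first 6 eligible values, up to t = 23, all satisfy the conclusion.
t = 24: σ(24) = 60; 60 ≥ 56.
Thus t = 24 disproves the claim, and no smaller t works.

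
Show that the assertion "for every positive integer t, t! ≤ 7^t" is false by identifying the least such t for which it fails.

We need the least positive integer t for which t! > 7^t.
The first 16 eligible values, up to t = 16, all satisfy the conclusion.
t = 17: t! = 355687428096000 and 7^t = 232630513987207, so 355687428096000 > 232630513987207.
Thus t = 17 disproves the claim, and no smaller t works.

t = 17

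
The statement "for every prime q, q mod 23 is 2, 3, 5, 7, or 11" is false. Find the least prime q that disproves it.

Check each prime q in order until the claim fails.
For q = 2, 3, 5, 7, 11 the conclusion holds.
q = 13: 13 mod 23 = 13 — not in {2, 3, 5, 7, 11}.
Hence q = 13 is a counterexample.

q = 13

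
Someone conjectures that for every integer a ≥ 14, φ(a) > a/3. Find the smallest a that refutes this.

a = 18

Check each integer a ≥ 14 in order until the claim fails.
a = 14: φ(14) = 6 and 14/3 = 14/3, so φ(14) > 14/3.
a = 15: φ(15) = 8 and 15/3 = 5, so φ(15) > 15/3.
a = 16: φ(16) = 8 and 16/3 = 16/3, so φ(16) > 16/3.
a = 17: φ(17) = 16 and 17/3 = 17/3, so φ(17) > 17/3.
a = 18: φ(18) = 6 and 18/3 = 6, so φ(18) ≤ 18/3.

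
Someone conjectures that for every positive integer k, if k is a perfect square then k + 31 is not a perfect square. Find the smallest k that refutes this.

k = 225

We need the least positive integer k for which k is a perfect square but k + 31 is a perfect square.
For k = 1, 4, 9, 16, …, 144, 169, 196 the conclusion holds.
k = 225: 225 = 15² and 225 + 31 = 256 = 16².
Hence k = 225 is a counterexample.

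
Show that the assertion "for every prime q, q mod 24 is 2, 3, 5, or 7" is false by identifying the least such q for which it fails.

q = 11

A counterexample is any prime q such that the claim fails; we check each in order.
q = 2: 2 mod 24 = 2.
q = 3: 3 mod 24 = 3.
q = 5: 5 mod 24 = 5.
q = 7: 7 mod 24 = 7.
q = 11: 11 mod 24 = 11 — not in {2, 3, 5, 7}.
So q = 11 is the smallest counterexample.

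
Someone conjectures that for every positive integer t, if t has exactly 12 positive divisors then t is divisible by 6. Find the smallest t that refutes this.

t = 140

We need the least positive integer t for which t has exactly 12 positive divisors but t is not divisible by 6.
For t = 60, 72, 84, 90, 96, 108, 126, 132 the conclusion holds.
t = 140: τ(140) = 12; 140 mod 6 = 2.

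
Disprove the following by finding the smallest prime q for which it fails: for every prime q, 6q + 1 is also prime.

q = 19

The first 7 eligible values, up to q = 17, all satisfy the conclusion.
q = 19: 6q + 1 = 115 = 5 × 23, not prime.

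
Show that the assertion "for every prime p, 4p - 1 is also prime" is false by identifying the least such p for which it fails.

p = 7

A counterexample is any prime p such that 4p - 1 is not prime; we check each in order.
p = 2: 4p - 1 = 7, prime.
p = 3: 4p - 1 = 11, prime.
p = 5: 4p - 1 = 19, prime.
p = 7: 4p - 1 = 27 = 3 × 9, not prime.
So p = 7 is the smallest counterexample.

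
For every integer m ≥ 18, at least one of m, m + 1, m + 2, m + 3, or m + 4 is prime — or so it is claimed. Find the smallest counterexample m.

m = 24

We need the least integer m ≥ 18 for which m, m + 1, m + 2, m + 3, m + 4 are all composite.
For m = 18, 19, 20, 21, 22, 23 the conclusion holds.
m = 24: 24 = 2 × 12; 25 = 5 × 5; 26 = 2 × 13; 27 = 3 × 9; 28 = 2 × 14 — all composite.
Hence m = 24 is a counterexample.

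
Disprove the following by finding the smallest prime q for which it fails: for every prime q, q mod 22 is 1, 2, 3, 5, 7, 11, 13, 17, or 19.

For q = 2, 3, 5, 7, 11, 13, 17, 19, 23, 29 the conclusion holds.
q = 31: 31 mod 22 = 9 — not in {1, 2, 3, 5, 7, 11, 13, 17, 19}.

q = 31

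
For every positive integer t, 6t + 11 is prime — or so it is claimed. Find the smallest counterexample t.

t = 4

A counterexample is any positive integer t such that 6t + 11 is not prime; we check each in order.
For t = 1, 2, 3 the conclusion holds.
t = 4: 6t + 11 = 35 = 5 × 7, composite.
So t = 4 is the smallest counterexample.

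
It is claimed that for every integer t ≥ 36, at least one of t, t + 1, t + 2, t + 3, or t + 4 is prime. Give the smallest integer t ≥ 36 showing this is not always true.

We need the least integer t ≥ 36 for which t, t + 1, t + 2, t + 3, t + 4 are all composite.
For t = 36, 37, 38, 39, …, 45, 46, 47 the conclusion holds.
t = 48: 48 = 2 × 24; 49 = 7 × 7; 50 = 2 × 25; 51 = 3 × 17; 52 = 2 × 26 — all composite.

t = 48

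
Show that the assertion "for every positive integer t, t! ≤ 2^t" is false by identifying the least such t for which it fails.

t = 4

Check each positive integer t in order until t! > 2^t.
t = 1: t! = 1 and 2^t = 2, so 1 ≤ 2.
t = 2: t! = 2 and 2^t = 4, so 2 ≤ 4.
t = 3: t! = 6 and 2^t = 8, so 6 ≤ 8.
t = 4: t! = 24 and 2^t = 16, so 24 > 16.
Thus t = 4 disproves the claim, and no smaller t works.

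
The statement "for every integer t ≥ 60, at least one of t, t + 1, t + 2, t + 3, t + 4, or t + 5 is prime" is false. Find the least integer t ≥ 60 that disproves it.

For t = 60, 61, 62, 63, …, 87, 88, 89 the conclusion holds.
t = 90: 90 = 2 × 45; 91 = 7 × 13; 92 = 2 × 46; 93 = 3 × 31; 94 = 2 × 47; 95 = 5 × 19 — all composite.

t = 90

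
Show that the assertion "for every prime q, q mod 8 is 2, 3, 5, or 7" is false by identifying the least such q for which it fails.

q = 17

A counterexample is any prime q such that the claim fails; we check each in order.
The first 6 eligible values, up to q = 13, all satisfy the conclusion.
q = 17: 17 mod 8 = 1 — not in {2, 3, 5, 7}.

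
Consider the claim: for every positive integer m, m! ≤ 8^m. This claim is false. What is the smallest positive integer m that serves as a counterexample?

Check each positive integer m in order until m! > 8^m.
For m = 1, 2, 3, 4, …, 17, 18, 19 the conclusion holds.
m = 20: m! = 2432902008176640000 and 8^m = 1152921504606846976, so 2432902008176640000 > 1152921504606846976.

m = 20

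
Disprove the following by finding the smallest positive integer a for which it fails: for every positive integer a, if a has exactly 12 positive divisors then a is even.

a = 315

Check each positive integer a in order until a has exactly 12 positive divisors but a is odd.
For a = 60, 72, 84, 90, …, 294, 306, 308 the conclusion holds.
a = 315: divisors of 315: 12 divisors; 315 is odd.
Hence a = 315 is a counterexample.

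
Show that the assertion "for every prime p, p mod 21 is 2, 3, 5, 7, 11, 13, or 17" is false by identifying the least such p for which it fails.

For p = 2, 3, 5, 7, 11, 13, 17 the conclusion holds.
p = 19: 19 mod 21 = 19 — not in {2, 3, 5, 7, 11, 13, 17}.
Thus p = 19 disproves the claim, and no smaller p works.

p = 19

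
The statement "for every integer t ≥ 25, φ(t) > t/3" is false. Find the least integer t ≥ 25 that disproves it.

t = 30

A counterexample is any integer t ≥ 25 such that the claim fails; we check each in order.
For t = 25, 26, 27, 28, 29 the conclusion holds.
t = 30: φ(30) = 8 and 30/3 = 10, so φ(30) ≤ 30/3.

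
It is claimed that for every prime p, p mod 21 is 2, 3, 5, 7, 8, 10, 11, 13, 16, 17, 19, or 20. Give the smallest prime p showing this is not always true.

A counterexample is any prime p such that the claim fails; we check each in order.
For p = 2, 3, 5, 7, …, 31, 37, 41 the conclusion holds.
p = 43: 43 mod 21 = 1 — not in {2, 3, 5, 7, 8, 10, 11, 13, 16, 17, 19, 20}.

p = 43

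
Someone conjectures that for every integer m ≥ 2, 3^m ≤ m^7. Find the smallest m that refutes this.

Check each integer m ≥ 2 in order until 3^m > m^7.
The first 17 eligible values, up to m = 18, all satisfy the conclusion.
m = 19: 3^m = 1162261467 and m^7 = 893871739, so 1162261467 > 893871739.
Thus m = 19 disproves the claim, and no smaller m works.

m = 19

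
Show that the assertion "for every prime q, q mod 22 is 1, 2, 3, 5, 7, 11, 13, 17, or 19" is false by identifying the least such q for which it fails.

A counterexample is any prime q such that the claim fails; we check each in order.
For q = 2, 3, 5, 7, 11, 13, 17, 19, 23, 29 the conclusion holds.
q = 31: 31 mod 22 = 9 — not in {1, 2, 3, 5, 7, 11, 13, 17, 19}.
Hence q = 31 is a counterexample.

q = 31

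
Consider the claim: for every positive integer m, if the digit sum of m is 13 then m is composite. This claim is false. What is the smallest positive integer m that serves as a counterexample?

For m = 49, 58 the conclusion holds.
m = 67: digit sum 13; 67 is prime, not composite.

m = 67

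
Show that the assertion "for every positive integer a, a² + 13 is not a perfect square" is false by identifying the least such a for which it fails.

The first 5 eligible values, up to a = 5, all satisfy the conclusion.
a = 6: 6² + 13 = 49 = 7², a perfect square.
So a = 6 is the smallest counterexample.

a = 6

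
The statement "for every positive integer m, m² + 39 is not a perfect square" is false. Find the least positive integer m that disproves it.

m = 5

Check each positive integer m in order until m² + 39 is a perfect square.
The first 4 eligible values, up to m = 4, all satisfy the conclusion.
m = 5: 5² + 39 = 64 = 8², a perfect square.
Thus m = 5 disproves the claim, and no smaller m works.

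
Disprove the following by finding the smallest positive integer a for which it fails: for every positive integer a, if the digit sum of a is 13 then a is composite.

a = 67

A counterexample is any positive integer a such that the digit sum of a is 13 but a is prime; we check each in order.
a = 49: digit sum 13; 49 is composite.
a = 58: digit sum 13; 58 is composite.
a = 67: digit sum 13; 67 is prime, not composite.
Hence a = 67 is a counterexample.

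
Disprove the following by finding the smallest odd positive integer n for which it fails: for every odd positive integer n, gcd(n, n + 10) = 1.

A counterexample is any odd positive integer n such that gcd(n, n + 10) > 1; we check each in order.
n = 1: gcd(1, 11) = 1.
n = 3: gcd(3, 13) = 1.
n = 5: gcd(5, 15) = 5.

n = 5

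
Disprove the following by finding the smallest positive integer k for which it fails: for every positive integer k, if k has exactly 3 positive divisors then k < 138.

A counterexample is any positive integer k such that k has exactly 3 positive divisors but the claim fails; we check each in order.
The first 5 eligible values, up to k = 121, all satisfy the conclusion.
k = 169: τ(169) = 3; 169 ≥ 138.

k = 169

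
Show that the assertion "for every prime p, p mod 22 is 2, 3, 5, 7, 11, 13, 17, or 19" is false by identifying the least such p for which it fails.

p = 2: 2 mod 22 = 2.
p = 3: 3 mod 22 = 3.
p = 5: 5 mod 22 = 5.
p = 7: 7 mod 22 = 7.
p = 11: 11 mod 22 = 11.
p = 13: 13 mod 22 = 13.
p = 17: 17 mod 22 = 17.
p = 19: 19 mod 22 = 19.
p = 23: 23 mod 22 = 1 — not in {2, 3, 5, 7, 11, 13, 17, 19}.
Thus p = 23 disproves the claim, and no smaller p works.

p = 23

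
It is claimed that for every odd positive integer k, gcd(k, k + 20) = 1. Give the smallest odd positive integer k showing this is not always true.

We need the least odd positive integer k for which gcd(k, k + 20) > 1.
For k = 1, 3 the conclusion holds.
k = 5: gcd(5, 25) = 5.
Hence k = 5 is a counterexample.

k = 5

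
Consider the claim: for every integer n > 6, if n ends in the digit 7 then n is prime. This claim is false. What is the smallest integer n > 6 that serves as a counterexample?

Check each integer n > 6 in order until n ends in the digit 7 but n is not prime.
n = 7: 7 ends in 7 and is prime.
n = 17: 17 ends in 7 and is prime.
n = 27: 27 ends in 7; 27 = 3 × 9, composite.
Thus n = 27 disproves the claim, and no smaller n works.

n = 27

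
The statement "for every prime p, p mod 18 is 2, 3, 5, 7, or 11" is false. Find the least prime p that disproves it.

A counterexample is any prime p such that the claim fails; we check each in order.
The first 5 eligible values, up to p = 11, all satisfy the conclusion.
p = 13: 13 mod 18 = 13 — not in {2, 3, 5, 7, 11}.

p = 13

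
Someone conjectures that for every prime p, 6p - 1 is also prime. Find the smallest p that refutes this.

Check each prime p in order until 6p - 1 is not prime.
For p = 2, 3, 5, 7 the conclusion holds.
p = 11: 6p - 1 = 65 = 5 × 13, not prime.
So p = 11 is the smallest counterexample.

p = 11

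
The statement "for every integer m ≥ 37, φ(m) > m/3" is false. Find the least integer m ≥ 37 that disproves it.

m = 42

m = 37: φ(37) = 36 and 37/3 = 37/3, so φ(37) > 37/3.
m = 38: φ(38) = 18 and 38/3 = 38/3, so φ(38) > 38/3.
m = 39: φ(39) = 24 and 39/3 = 13, so φ(39) > 39/3.
m = 40: φ(40) = 16 and 40/3 = 40/3, so φ(40) > 40/3.
m = 41: φ(41) = 40 and 41/3 = 41/3, so φ(41) > 41/3.
m = 42: φ(42) = 12 and 42/3 = 14, so φ(42) ≤ 42/3.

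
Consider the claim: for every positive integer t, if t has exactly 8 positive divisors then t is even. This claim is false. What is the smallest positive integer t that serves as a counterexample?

t = 105

Check each positive integer t in order until t has exactly 8 positive divisors but t is odd.
For t = 24, 30, 40, 42, …, 88, 102, 104 the conclusion holds.
t = 105: divisors of 105: 1, 3, 5, 7, 15, 21, 35, 105; 105 is odd.
Thus t = 105 disproves the claim, and no smaller t works.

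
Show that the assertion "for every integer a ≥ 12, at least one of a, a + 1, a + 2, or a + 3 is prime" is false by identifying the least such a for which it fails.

The first 12 eligible values, up to a = 23, all satisfy the conclusion.
a = 24: 24 = 2 × 12; 25 = 5 × 5; 26 = 2 × 13; 27 = 3 × 9 — all composite.
Thus a = 24 disproves the claim, and no smaller a works.

a = 24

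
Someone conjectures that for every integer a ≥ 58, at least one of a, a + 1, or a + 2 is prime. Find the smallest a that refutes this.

a = 62

We need the least integer a ≥ 58 for which a, a + 1, a + 2 are all composite.
a = 58: 59 is prime.
a = 59: 59 is prime.
a = 60: 61 is prime.
a = 61: 61 is prime.
a = 62: 62 = 2 × 31; 63 = 3 × 21; 64 = 2 × 32 — all composite.
So a = 62 is the smallest counterexample.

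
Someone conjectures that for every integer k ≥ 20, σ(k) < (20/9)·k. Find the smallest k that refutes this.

The first 4 eligible values, up to k = 23, all satisfy the conclusion.
k = 24: σ(24) = 60; 60 ≥ 160/3.
Thus k = 24 disproves the claim, and no smaller k works.

k = 24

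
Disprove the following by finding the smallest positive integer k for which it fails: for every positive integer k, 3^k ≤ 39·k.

k = 5

We need the least positive integer k for which 3^k > 39·k.
k = 1: 3^k = 3 and 39·k = 39, so 3 ≤ 39.
k = 2: 3^k = 9 and 39·k = 78, so 9 ≤ 78.
k = 3: 3^k = 27 and 39·k = 117, so 27 ≤ 117.
k = 4: 3^k = 81 and 39·k = 156, so 81 ≤ 156.
k = 5: 3^k = 243 and 39·k = 195, so 243 > 195.
Thus k = 5 disproves the claim, and no smaller k works.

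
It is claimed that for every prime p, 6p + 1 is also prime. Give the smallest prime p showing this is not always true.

A counterexample is any prime p such that 6p + 1 is not prime; we check each in order.
For p = 2, 3, 5, 7, 11, 13, 17 the conclusion holds.
p = 19: 6p + 1 = 115 = 5 × 23, not prime.
Hence p = 19 is a counterexample.

p = 19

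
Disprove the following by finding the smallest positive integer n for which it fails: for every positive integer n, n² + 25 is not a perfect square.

n = 12

A counterexample is any positive integer n such that n² + 25 is a perfect square; we check each in order.
For n = 1, 2, 3, 4, …, 9, 10, 11 the conclusion holds.
n = 12: 12² + 25 = 169 = 13², a perfect square.
Hence n = 12 is a counterexample.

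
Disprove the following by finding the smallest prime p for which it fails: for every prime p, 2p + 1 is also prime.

p = 7

A counterexample is any prime p such that 2p + 1 is not prime; we check each in order.
p = 2: 2p + 1 = 5, prime.
p = 3: 2p + 1 = 7, prime.
p = 5: 2p + 1 = 11, prime.
p = 7: 2p + 1 = 15 = 3 × 5, not prime.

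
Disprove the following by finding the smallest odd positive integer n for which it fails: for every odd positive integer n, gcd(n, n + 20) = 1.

A counterexample is any odd positive integer n such that gcd(n, n + 20) > 1; we check each in order.
n = 1: gcd(1, 21) = 1.
n = 3: gcd(3, 23) = 1.
n = 5: gcd(5, 25) = 5.
Thus n = 5 disproves the claim, and no smaller n works.

n = 5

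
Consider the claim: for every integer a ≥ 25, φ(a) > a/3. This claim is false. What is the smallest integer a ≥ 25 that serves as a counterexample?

a = 30

The first 5 eligible values, up to a = 29, all satisfy the conclusion.
a = 30: φ(30) = 8 and 30/3 = 10, so φ(30) ≤ 30/3.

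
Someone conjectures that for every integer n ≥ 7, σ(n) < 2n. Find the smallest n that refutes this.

A counterexample is any integer n ≥ 7 such that the claim fails; we check each in order.
The first 5 eligible values, up to n = 11, all satisfy the conclusion.
n = 12: σ(12) = 28; 28 ≥ 24.

n = 12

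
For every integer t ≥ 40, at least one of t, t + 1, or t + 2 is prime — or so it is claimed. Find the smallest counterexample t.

We need the least integer t ≥ 40 for which t, t + 1, t + 2 are all composite.
The first 4 eligible values, up to t = 43, all satisfy the conclusion.
t = 44: 44 = 2 × 22; 45 = 3 × 15; 46 = 2 × 23 — all composite.
Thus t = 44 disproves the claim, and no smaller t works.

t = 44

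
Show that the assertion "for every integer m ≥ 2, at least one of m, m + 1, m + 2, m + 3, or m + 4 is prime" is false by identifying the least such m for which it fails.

The first 22 eligible values, up to m = 23, all satisfy the conclusion.
m = 24: 24 = 2 × 12; 25 = 5 × 5; 26 = 2 × 13; 27 = 3 × 9; 28 = 2 × 14 — all composite.

m = 24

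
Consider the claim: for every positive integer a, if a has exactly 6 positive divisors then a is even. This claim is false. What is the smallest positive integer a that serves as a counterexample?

a = 45

Check each positive integer a in order until a has exactly 6 positive divisors but a is odd.
a = 12: divisors of 12: 1, 2, 3, 4, 6, 12; 12 is even.
a = 18: divisors of 18: 1, 2, 3, 6, 9, 18; 18 is even.
a = 20: divisors of 20: 1, 2, 4, 5, 10, 20; 20 is even.
a = 28: divisors of 28: 1, 2, 4, 7, 14, 28; 28 is even.
a = 32: divisors of 32: 1, 2, 4, 8, 16, 32; 32 is even.
a = 44: divisors of 44: 1, 2, 4, 11, 22, 44; 44 is even.
a = 45: divisors of 45: 1, 3, 5, 9, 15, 45; 45 is odd.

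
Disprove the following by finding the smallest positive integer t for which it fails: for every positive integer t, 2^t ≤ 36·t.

t = 9

Check each positive integer t in order until 2^t > 36·t.
The first 8 eligible values, up to t = 8, all satisfy the conclusion.
t = 9: 2^t = 512 and 36·t = 324, so 512 > 324.
Thus t = 9 disproves the claim, and no smaller t works.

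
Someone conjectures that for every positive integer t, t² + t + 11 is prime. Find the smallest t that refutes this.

The first 9 eligible values, up to t = 9, all satisfy the conclusion.
t = 10: t² + t + 11 = 121 = 11 × 11, composite.

t = 10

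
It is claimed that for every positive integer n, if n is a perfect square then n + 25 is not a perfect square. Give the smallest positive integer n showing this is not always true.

Check each positive integer n in order until n is a perfect square but n + 25 is a perfect square.
The first 11 eligible values, up to n = 121, all satisfy the conclusion.
n = 144: 144 = 12² and 144 + 25 = 169 = 13².

n = 144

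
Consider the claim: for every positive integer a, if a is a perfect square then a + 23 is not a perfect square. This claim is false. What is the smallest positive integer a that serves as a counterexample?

We need the least positive integer a for which a is a perfect square but a + 23 is a perfect square.
For a = 1, 4, 9, 16, 25, 36, 49, 64, 81, 100 the conclusion holds.
a = 121: 121 = 11² and 121 + 23 = 144 = 12².

a = 121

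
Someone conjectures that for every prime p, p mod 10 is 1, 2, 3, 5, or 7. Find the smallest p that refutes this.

p = 19

Check each prime p in order until the claim fails.
The first 7 eligible values, up to p = 17, all satisfy the conclusion.
p = 19: 19 mod 10 = 9 — not in {1, 2, 3, 5, 7}.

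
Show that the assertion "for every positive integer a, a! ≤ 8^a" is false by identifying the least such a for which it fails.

a = 20

Check each positive integer a in order until a! > 8^a.
The first 19 eligible values, up to a = 19, all satisfy the conclusion.
a = 20: a! = 2432902008176640000 and 8^a = 1152921504606846976, so 2432902008176640000 > 1152921504606846976.
Hence a = 20 is a counterexample.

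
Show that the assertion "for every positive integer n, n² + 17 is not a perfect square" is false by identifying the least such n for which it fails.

Check each positive integer n in order until n² + 17 is a perfect square.
For n = 1, 2, 3, 4, 5, 6, 7 the conclusion holds.
n = 8: 8² + 17 = 81 = 9², a perfect square.
Thus n = 8 disproves the claim, and no smaller n works.

n = 8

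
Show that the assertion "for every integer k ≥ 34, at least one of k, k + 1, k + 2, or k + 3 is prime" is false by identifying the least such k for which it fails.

k = 48

We need the least integer k ≥ 34 for which k, k + 1, k + 2, k + 3 are all composite.
For k = 34, 35, 36, 37, …, 45, 46, 47 the conclusion holds.
k = 48: 48 = 2 × 24; 49 = 7 × 7; 50 = 2 × 25; 51 = 3 × 17 — all composite.
Hence k = 48 is a counterexample.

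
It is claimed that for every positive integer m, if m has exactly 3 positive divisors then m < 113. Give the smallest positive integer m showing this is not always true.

For m = 4, 9, 25, 49 the conclusion holds.
m = 121: τ(121) = 3; 121 ≥ 113.

m = 121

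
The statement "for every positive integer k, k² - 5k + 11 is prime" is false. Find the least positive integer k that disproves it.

Check each positive integer k in order until k² - 5k + 11 is not prime.
For k = 1, 2, 3, 4, 5, 6 the conclusion holds.
k = 7: k² - 5k + 11 = 25 = 5 × 5, composite.
Thus k = 7 disproves the claim, and no smaller k works.

k = 7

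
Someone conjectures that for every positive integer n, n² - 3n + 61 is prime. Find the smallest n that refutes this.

n = 4

A counterexample is any positive integer n such that n² - 3n + 61 is not prime; we check each in order.
For n = 1, 2, 3 the conclusion holds.
n = 4: n² - 3n + 61 = 65 = 5 × 13, composite.
So n = 4 is the smallest counterexample.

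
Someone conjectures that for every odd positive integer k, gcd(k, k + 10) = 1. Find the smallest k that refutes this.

A counterexample is any odd positive integer k such that gcd(k, k + 10) > 1; we check each in order.
For k = 1, 3 the conclusion holds.
k = 5: gcd(5, 15) = 5.

k = 5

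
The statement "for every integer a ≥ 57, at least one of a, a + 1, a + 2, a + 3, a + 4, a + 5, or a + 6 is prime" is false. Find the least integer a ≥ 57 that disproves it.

Check each integer a ≥ 57 in order until a, a + 1, a + 2, a + 3, a + 4, a + 5, a + 6 are all composite.
For a = 57, 58, 59, 60, …, 87, 88, 89 the conclusion holds.
a = 90: 90 = 2 × 45; 91 = 7 × 13; 92 = 2 × 46; 93 = 3 × 31; 94 = 2 × 47; 95 = 5 × 19; 96 = 2 × 48 — all composite.
Hence a = 90 is a counterexample.

a = 90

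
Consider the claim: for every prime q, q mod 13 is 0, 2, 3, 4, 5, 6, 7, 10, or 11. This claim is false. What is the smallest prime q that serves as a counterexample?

For q = 2, 3, 5, 7, …, 37, 41, 43 the conclusion holds.
q = 47: 47 mod 13 = 8 — not in {0, 2, 3, 4, 5, 6, 7, 10, 11}.
So q = 47 is the smallest counterexample.

q = 47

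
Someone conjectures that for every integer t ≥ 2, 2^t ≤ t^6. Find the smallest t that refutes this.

t = 30

Check each integer t ≥ 2 in order until 2^t > t^6.
For t = 2, 3, 4, 5, …, 27, 28, 29 the conclusion holds.
t = 30: 2^t = 1073741824 and t^6 = 729000000, so 1073741824 > 729000000.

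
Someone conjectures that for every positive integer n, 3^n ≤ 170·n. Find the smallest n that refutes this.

Check each positive integer n in order until 3^n > 170·n.
n = 1: 3^n = 3 and 170·n = 170, so 3 ≤ 170.
n = 2: 3^n = 9 and 170·n = 340, so 9 ≤ 340.
n = 3: 3^n = 27 and 170·n = 510, so 27 ≤ 510.
n = 4: 3^n = 81 and 170·n = 680, so 81 ≤ 680.
n = 5: 3^n = 243 and 170·n = 850, so 243 ≤ 850.
n = 6: 3^n = 729 and 170·n = 1020, so 729 ≤ 1020.
n = 7: 3^n = 2187 and 170·n = 1190, so 2187 > 1190.

n = 7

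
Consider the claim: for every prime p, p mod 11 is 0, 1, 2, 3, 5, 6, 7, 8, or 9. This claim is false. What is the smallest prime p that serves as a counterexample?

Check each prime p in order until the claim fails.
For p = 2, 3, 5, 7, …, 23, 29, 31 the conclusion holds.
p = 37: 37 mod 11 = 4 — not in {0, 1, 2, 3, 5, 6, 7, 8, 9}.

p = 37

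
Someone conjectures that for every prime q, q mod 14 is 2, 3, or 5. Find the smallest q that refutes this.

q = 2: 2 mod 14 = 2.
q = 3: 3 mod 14 = 3.
q = 5: 5 mod 14 = 5.
q = 7: 7 mod 14 = 7 — not in {2, 3, 5}.

q = 7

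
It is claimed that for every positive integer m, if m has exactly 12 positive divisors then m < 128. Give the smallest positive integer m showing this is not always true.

The first 7 eligible values, up to m = 126, all satisfy the conclusion.
m = 132: τ(132) = 12; 132 ≥ 128.

m = 132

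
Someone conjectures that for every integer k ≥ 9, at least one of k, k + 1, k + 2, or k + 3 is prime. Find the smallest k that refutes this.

We need the least integer k ≥ 9 for which k, k + 1, k + 2, k + 3 are all composite.
For k = 9, 10, 11, 12, …, 21, 22, 23 the conclusion holds.
k = 24: 24 = 2 × 12; 25 = 5 × 5; 26 = 2 × 13; 27 = 3 × 9 — all composite.

k = 24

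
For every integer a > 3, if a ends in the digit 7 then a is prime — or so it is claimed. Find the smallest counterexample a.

a = 27

Check each integer a > 3 in order until a ends in the digit 7 but a is not prime.
For a = 7, 17 the conclusion holds.
a = 27: 27 ends in 7; 27 = 3 × 9, composite.
So a = 27 is the smallest counterexample.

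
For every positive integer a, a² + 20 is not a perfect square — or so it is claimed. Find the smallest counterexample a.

a = 4

A counterexample is any positive integer a such that a² + 20 is a perfect square; we check each in order.
a = 1: 1² + 20 = 21, not a perfect square.
a = 2: 2² + 20 = 24, not a perfect square.
a = 3: 3² + 20 = 29, not a perfect square.
a = 4: 4² + 20 = 36 = 6², a perfect square.
So a = 4 is the smallest counterexample.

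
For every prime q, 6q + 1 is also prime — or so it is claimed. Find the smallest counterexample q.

A counterexample is any prime q such that 6q + 1 is not prime; we check each in order.
The first 7 eligible values, up to q = 17, all satisfy the conclusion.
q = 19: 6q + 1 = 115 = 5 × 23, not prime.

q = 19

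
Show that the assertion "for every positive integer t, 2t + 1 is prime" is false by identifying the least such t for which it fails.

t = 1: 2t + 1 = 3, prime.
t = 2: 2t + 1 = 5, prime.
t = 3: 2t + 1 = 7, prime.
t = 4: 2t + 1 = 9 = 3 × 3, composite.
Thus t = 4 disproves the claim, and no smaller t works.

t = 4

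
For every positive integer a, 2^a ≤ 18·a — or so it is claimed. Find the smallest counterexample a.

a = 7

Check each positive integer a in order until 2^a > 18·a.
a = 1: 2^a = 2 and 18·a = 18, so 2 ≤ 18.
a = 2: 2^a = 4 and 18·a = 36, so 4 ≤ 36.
a = 3: 2^a = 8 and 18·a = 54, so 8 ≤ 54.
a = 4: 2^a = 16 and 18·a = 72, so 16 ≤ 72.
a = 5: 2^a = 32 and 18·a = 90, so 32 ≤ 90.
a = 6: 2^a = 64 and 18·a = 108, so 64 ≤ 108.
a = 7: 2^a = 128 and 18·a = 126, so 128 > 126.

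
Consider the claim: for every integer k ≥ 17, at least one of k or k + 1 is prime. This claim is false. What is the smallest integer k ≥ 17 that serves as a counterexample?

k = 17: 17 is prime.
k = 18: 19 is prime.
k = 19: 19 is prime.
k = 20: 20 = 2 × 10; 21 = 3 × 7 — both composite.
So k = 20 is the smallest counterexample.

k = 20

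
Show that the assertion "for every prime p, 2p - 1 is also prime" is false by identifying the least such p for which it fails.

Check each prime p in order until 2p - 1 is not prime.
For p = 2, 3 the conclusion holds.
p = 5: 2p - 1 = 9 = 3 × 3, not prime.

p = 5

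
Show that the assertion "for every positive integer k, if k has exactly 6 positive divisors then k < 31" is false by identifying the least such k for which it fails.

A counterexample is any positive integer k such that k has exactly 6 positive divisors but the claim fails; we check each in order.
For k = 12, 18, 20, 28 the conclusion holds.
k = 32: τ(32) = 6; 32 ≥ 31.
So k = 32 is the smallest counterexample.

k = 32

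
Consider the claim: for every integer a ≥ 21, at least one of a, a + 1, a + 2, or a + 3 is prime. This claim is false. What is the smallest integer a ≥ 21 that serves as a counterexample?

a = 24

We need the least integer a ≥ 21 for which a, a + 1, a + 2, a + 3 are all composite.
a = 21: 23 is prime.
a = 22: 23 is prime.
a = 23: 23 is prime.
a = 24: 24 = 2 × 12; 25 = 5 × 5; 26 = 2 × 13; 27 = 3 × 9 — all composite.
So a = 24 is the smallest counterexample.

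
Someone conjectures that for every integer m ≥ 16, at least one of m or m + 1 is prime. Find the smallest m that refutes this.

We need the least integer m ≥ 16 for which m, m + 1 are both composite.
m = 16: 17 is prime.
m = 17: 17 is prime.
m = 18: 19 is prime.
m = 19: 19 is prime.
m = 20: 20 = 2 × 10; 21 = 3 × 7 — both composite.
Hence m = 20 is a counterexample.

m = 20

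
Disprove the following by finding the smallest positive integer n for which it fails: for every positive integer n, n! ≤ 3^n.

n = 1: n! = 1 and 3^n = 3, so 1 ≤ 3.
n = 2: n! = 2 and 3^n = 9, so 2 ≤ 9.
n = 3: n! = 6 and 3^n = 27, so 6 ≤ 27.
n = 4: n! = 24 and 3^n = 81, so 24 ≤ 81.
n = 5: n! = 120 and 3^n = 243, so 120 ≤ 243.
n = 6: n! = 720 and 3^n = 729, so 720 ≤ 729.
n = 7: n! = 5040 and 3^n = 2187, so 5040 > 2187.

n = 7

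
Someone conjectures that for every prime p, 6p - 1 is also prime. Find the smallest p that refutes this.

p = 11

We need the least prime p for which 6p - 1 is not prime.
For p = 2, 3, 5, 7 the conclusion holds.
p = 11: 6p - 1 = 65 = 5 × 13, not prime.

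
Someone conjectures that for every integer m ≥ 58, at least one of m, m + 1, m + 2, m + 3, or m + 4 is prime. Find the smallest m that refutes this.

We need the least integer m ≥ 58 for which m, m + 1, m + 2, m + 3, m + 4 are all composite.
For m = 58, 59, 60, 61 the conclusion holds.
m = 62: 62 = 2 × 31; 63 = 3 × 21; 64 = 2 × 32; 65 = 5 × 13; 66 = 2 × 33 — all composite.
Thus m = 62 disproves the claim, and no smaller m works.

m = 62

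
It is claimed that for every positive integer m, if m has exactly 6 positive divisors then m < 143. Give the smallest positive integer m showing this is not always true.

We need the least positive integer m for which m has exactly 6 positive divisors but the claim fails.
For m = 12, 18, 20, 28, …, 116, 117, 124 the conclusion holds.
m = 147: τ(147) = 6; 147 ≥ 143.

m = 147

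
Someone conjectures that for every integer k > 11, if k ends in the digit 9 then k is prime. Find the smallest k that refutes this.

We need the least integer k > 11 for which k ends in the digit 9 but k is not prime.
k = 19: 19 ends in 9 and is prime.
k = 29: 29 ends in 9 and is prime.
k = 39: 39 ends in 9; 39 = 3 × 13, composite.

k = 39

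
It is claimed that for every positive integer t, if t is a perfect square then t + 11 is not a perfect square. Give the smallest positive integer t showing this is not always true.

t = 25

t = 1: 1 + 11 = 12, not a perfect square.
t = 4: 4 + 11 = 15, not a perfect square.
t = 9: 9 + 11 = 20, not a perfect square.
t = 16: 16 + 11 = 27, not a perfect square.
t = 25: 25 = 5² and 25 + 11 = 36 = 6².
Thus t = 25 disproves the claim, and no smaller t works.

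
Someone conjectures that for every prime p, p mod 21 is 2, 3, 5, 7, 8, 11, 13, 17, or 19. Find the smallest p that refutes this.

For p = 2, 3, 5, 7, 11, 13, 17, 19, 23, 29 the conclusion holds.
p = 31: 31 mod 21 = 10 — not in {2, 3, 5, 7, 8, 11, 13, 17, 19}.
So p = 31 is the smallest counterexample.

p = 31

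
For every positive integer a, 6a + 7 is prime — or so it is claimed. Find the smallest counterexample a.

For a = 1, 2 the conclusion holds.
a = 3: 6a + 7 = 25 = 5 × 5, composite.

a = 3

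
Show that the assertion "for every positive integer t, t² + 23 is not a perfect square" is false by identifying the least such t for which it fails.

t = 11

A counterexample is any positive integer t such that t² + 23 is a perfect square; we check each in order.
For t = 1, 2, 3, 4, 5, 6, 7, 8, 9, 10 the conclusion holds.
t = 11: 11² + 23 = 144 = 12², a perfect square.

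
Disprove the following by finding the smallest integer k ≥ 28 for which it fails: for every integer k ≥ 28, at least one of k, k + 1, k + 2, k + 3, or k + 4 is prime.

A counterexample is any integer k ≥ 28 such that k, k + 1, k + 2, k + 3, k + 4 are all composite; we check each in order.
The first 4 eligible values, up to k = 31, all satisfy the conclusion.
k = 32: 32 = 2 × 16; 33 = 3 × 11; 34 = 2 × 17; 35 = 5 × 7; 36 = 2 × 18 — all composite.

k = 32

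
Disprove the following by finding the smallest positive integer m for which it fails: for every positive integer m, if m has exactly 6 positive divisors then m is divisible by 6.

m = 20

We need the least positive integer m for which m has exactly 6 positive divisors but m is not divisible by 6.
For m = 12, 18 the conclusion holds.
m = 20: τ(20) = 6; 20 mod 6 = 2.
Hence m = 20 is a counterexample.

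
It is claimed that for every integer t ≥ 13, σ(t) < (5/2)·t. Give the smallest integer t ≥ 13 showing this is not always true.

t = 24

For t = 13, 14, 15, 16, …, 21, 22, 23 the conclusion holds.
t = 24: σ(24) = 60; 60 ≥ 60.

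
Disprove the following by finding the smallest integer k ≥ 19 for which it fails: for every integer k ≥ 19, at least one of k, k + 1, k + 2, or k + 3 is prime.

k = 24

A counterexample is any integer k ≥ 19 such that k, k + 1, k + 2, k + 3 are all composite; we check each in order.
k = 19: 19 is prime.
k = 20: 23 is prime.
k = 21: 23 is prime.
k = 22: 23 is prime.
k = 23: 23 is prime.
k = 24: 24 = 2 × 12; 25 = 5 × 5; 26 = 2 × 13; 27 = 3 × 9 — all composite.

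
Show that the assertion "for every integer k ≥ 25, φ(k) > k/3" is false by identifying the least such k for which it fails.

k = 25: φ(25) = 20 and 25/3 = 25/3, so φ(25) > 25/3.
k = 26: φ(26) = 12 and 26/3 = 26/3, so φ(26) > 26/3.
k = 27: φ(27) = 18 and 27/3 = 9, so φ(27) > 27/3.
k = 28: φ(28) = 12 and 28/3 = 28/3, so φ(28) > 28/3.
k = 29: φ(29) = 28 and 29/3 = 29/3, so φ(29) > 29/3.
k = 30: φ(30) = 8 and 30/3 = 10, so φ(30) ≤ 30/3.

k = 30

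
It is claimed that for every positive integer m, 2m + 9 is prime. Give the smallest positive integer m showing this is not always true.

m = 3

A counterexample is any positive integer m such that 2m + 9 is not prime; we check each in order.
For m = 1, 2 the conclusion holds.
m = 3: 2m + 9 = 15 = 3 × 5, composite.
Thus m = 3 disproves the claim, and no smaller m works.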